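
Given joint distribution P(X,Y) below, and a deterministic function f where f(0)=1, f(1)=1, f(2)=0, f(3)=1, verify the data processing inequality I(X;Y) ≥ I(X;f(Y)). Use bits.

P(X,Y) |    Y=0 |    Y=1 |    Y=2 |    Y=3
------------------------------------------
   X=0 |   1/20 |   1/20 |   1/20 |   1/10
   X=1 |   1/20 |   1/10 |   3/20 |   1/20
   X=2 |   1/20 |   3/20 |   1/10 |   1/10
I(X;Y) = 0.0652, I(X;f(Y)) = 0.0315, inequality holds: 0.0652 ≥ 0.0315

Data Processing Inequality: For any Markov chain X → Y → Z, we have I(X;Y) ≥ I(X;Z).

Here Z = f(Y) is a deterministic function of Y, forming X → Y → Z.

Original I(X;Y) = 0.0652 bits

After applying f:
P(X,Z) where Z=f(Y):
- P(X,Z=0) = P(X,Y=2)
- P(X,Z=1) = P(X,Y=0) + P(X,Y=1) + P(X,Y=3)

I(X;Z) = I(X;f(Y)) = 0.0315 bits

Verification: 0.0652 ≥ 0.0315 ✓

Information cannot be created by processing; the function f can only lose information about X.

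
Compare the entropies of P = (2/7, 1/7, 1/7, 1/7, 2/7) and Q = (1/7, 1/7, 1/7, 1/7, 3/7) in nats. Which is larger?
P

Computing entropies in nats:
H(P) = 1.5498
H(Q) = 1.4751

Distribution P has higher entropy.

Intuition: The distribution closer to uniform (more spread out) has higher entropy.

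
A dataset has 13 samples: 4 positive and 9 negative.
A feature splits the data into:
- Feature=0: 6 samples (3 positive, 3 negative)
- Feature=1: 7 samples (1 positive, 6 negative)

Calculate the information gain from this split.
0.1104 bits

Information Gain = H(Y) - H(Y|Feature)

Before split:
P(positive) = 4/13 = 0.3077
H(Y) = 0.8905 bits

After split:
Feature=0: H = 1.0000 bits (weight = 6/13)
Feature=1: H = 0.5917 bits (weight = 7/13)
H(Y|Feature) = (6/13)×1.0000 + (7/13)×0.5917 = 0.7801 bits

Information Gain = 0.8905 - 0.7801 = 0.1104 bits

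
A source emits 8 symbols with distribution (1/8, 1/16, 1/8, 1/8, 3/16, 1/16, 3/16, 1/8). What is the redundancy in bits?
0.0944 bits

Redundancy measures how far a source is from maximum entropy:
R = H_max - H(X)

Maximum entropy for 8 symbols: H_max = log_2(8) = 3.0000 bits
Actual entropy: H(X) = 2.9056 bits
Redundancy: R = 3.0000 - 2.9056 = 0.0944 bits

This redundancy represents potential for compression: the source could be compressed by 0.0944 bits per symbol.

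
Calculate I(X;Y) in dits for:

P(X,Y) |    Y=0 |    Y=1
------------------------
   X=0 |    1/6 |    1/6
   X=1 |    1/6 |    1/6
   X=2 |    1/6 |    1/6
0.0000 dits

Mutual information: I(X;Y) = H(X) + H(Y) - H(X,Y)

Marginals:
P(X) = (1/3, 1/3, 1/3), H(X) = 0.4771 dits
P(Y) = (1/2, 1/2), H(Y) = 0.3010 dits

Joint entropy: H(X,Y) = 0.7782 dits

I(X;Y) = 0.4771 + 0.3010 - 0.7782 = 0.0000 dits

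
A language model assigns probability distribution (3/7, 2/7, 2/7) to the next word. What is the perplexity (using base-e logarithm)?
2.9417

Perplexity is e^H (or exp(H) for natural log).

First, H = -Σ p log p = 1.0790 nats
Perplexity = e^1.0790 = 2.9417

Interpretation: The model's uncertainty is equivalent to choosing uniformly among 2.9 options.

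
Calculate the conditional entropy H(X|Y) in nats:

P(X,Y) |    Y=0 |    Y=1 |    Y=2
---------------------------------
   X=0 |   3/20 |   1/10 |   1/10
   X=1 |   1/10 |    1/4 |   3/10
0.6026 nats

Using the chain rule: H(X|Y) = H(X,Y) - H(Y)

First, compute H(X,Y) = 1.6831 nats

Marginal P(Y) = (1/4, 7/20, 2/5)
H(Y) = 1.0805 nats

H(X|Y) = H(X,Y) - H(Y) = 1.6831 - 1.0805 = 0.6026 nats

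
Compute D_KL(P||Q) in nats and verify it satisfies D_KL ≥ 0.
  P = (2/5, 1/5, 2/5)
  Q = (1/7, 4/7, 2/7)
0.3365 nats

KL divergence satisfies the Gibbs inequality: D_KL(P||Q) ≥ 0 for all distributions P, Q.

D_KL(P||Q) = Σ p(x) log(p(x)/q(x))
Term by term:
  x=0: 2/5 × log_e[(2/5)/(1/7)] = 0.4118
  x=1: 1/5 × log_e[(1/5)/(4/7)] = -0.2100
  x=2: 2/5 × log_e[(2/5)/(2/7)] = 0.1346
D_KL(P||Q) = 0.3365 nats

D_KL(P||Q) = 0.3365 ≥ 0 ✓

This non-negativity is a fundamental property: relative entropy cannot be negative because it measures how different Q is from P.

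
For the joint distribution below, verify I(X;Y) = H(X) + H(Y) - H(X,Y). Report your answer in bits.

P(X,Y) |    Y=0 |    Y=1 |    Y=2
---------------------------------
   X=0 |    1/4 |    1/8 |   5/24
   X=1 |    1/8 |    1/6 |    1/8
I(X;Y) = 0.0300 bits

Mutual information has multiple equivalent forms:
- I(X;Y) = H(X) - H(X|Y)
- I(X;Y) = H(Y) - H(Y|X)
- I(X;Y) = H(X) + H(Y) - H(X,Y)

Computing all quantities:
H(X) = 0.9799, H(Y) = 1.5774, H(X,Y) = 2.5273
H(X|Y) = 0.9499, H(Y|X) = 1.5474

Verification:
H(X) - H(X|Y) = 0.9799 - 0.9499 = 0.0300
H(Y) - H(Y|X) = 1.5774 - 1.5474 = 0.0300
H(X) + H(Y) - H(X,Y) = 0.9799 + 1.5774 - 2.5273 = 0.0300

All forms give I(X;Y) = 0.0300 bits. ✓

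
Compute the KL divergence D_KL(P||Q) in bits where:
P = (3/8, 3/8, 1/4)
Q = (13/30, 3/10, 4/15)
0.0192 bits

KL divergence: D_KL(P||Q) = Σ p(x) log(p(x)/q(x))

Computing term by term:
  x=0: 3/8 × log_2[(3/8)/(13/30)] = 3/8 × -0.2086 = -0.0782
  x=1: 3/8 × log_2[(3/8)/(3/10)] = 3/8 × 0.3219 = 0.1207
  x=2: 1/4 × log_2[(1/4)/(4/15)] = 1/4 × -0.0931 = -0.0233

D_KL(P||Q) = 0.0192 bits

Note: KL divergence is always non-negative and equals 0 iff P = Q.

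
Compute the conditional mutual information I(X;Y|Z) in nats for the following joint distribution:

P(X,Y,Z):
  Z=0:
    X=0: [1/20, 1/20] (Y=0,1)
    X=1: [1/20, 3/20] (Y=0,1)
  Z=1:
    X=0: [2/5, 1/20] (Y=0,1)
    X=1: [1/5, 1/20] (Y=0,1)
0.0142 nats

Conditional mutual information: I(X;Y|Z) = H(X|Z) + H(Y|Z) - H(X,Y|Z)

H(Z) = 0.6109
H(X,Z) = 1.2580 → H(X|Z) = 0.6472
H(Y,Z) = 1.0889 → H(Y|Z) = 0.4780
H(X,Y,Z) = 1.7219 → H(X,Y|Z) = 1.1110

I(X;Y|Z) = 0.6472 + 0.4780 - 1.1110 = 0.0142 nats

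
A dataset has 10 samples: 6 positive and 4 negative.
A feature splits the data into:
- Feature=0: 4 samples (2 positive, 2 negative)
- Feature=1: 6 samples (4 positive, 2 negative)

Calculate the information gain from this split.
0.0200 bits

Information Gain = H(Y) - H(Y|Feature)

Before split:
P(positive) = 6/10 = 0.6000
H(Y) = 0.9710 bits

After split:
Feature=0: H = 1.0000 bits (weight = 4/10)
Feature=1: H = 0.9183 bits (weight = 6/10)
H(Y|Feature) = (4/10)×1.0000 + (6/10)×0.9183 = 0.9510 bits

Information Gain = 0.9710 - 0.9510 = 0.0200 bits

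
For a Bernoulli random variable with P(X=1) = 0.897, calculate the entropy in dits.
0.1440 dits

The binary entropy function is:
H(p) = -p log(p) - (1-p) log(1-p)

H(0.897) = -0.897 × log_10(0.897) - 0.103 × log_10(0.103)
H(0.897) = 0.1440 dits

Note: Binary entropy is maximized at p=0.5 (H=1 bit) and minimized at p=0 or p=1 (H=0).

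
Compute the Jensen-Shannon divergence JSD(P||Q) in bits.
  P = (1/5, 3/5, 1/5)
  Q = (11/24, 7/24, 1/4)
0.0788 bits

Jensen-Shannon divergence is:
JSD(P||Q) = 0.5 × D_KL(P||M) + 0.5 × D_KL(Q||M)
where M = 0.5 × (P + Q) is the mixture distribution.

M = 0.5 × (1/5, 3/5, 1/5) + 0.5 × (11/24, 7/24, 1/4) = (0.329167, 0.445833, 9/40)

D_KL(P||M) = 0.0793 bits
D_KL(Q||M) = 0.0783 bits

JSD(P||Q) = 0.5 × 0.0793 + 0.5 × 0.0783 = 0.0788 bits

Unlike KL divergence, JSD is symmetric and bounded: 0 ≤ JSD ≤ log(2).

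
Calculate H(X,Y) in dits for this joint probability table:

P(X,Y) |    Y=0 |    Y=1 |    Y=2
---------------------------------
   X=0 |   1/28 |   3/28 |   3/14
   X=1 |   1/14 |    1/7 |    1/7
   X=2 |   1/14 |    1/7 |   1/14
0.9068 dits

Joint entropy is H(X,Y) = -Σ_{x,y} p(x,y) log p(x,y).

Summing over all non-zero entries:
H(X,Y) = -[1/28·log_10(1/28) + 3/28·log_10(3/28) + 3/14·log_10(3/14) + 1/14·log_10(1/14) + 1/7·log_10(1/7) + 1/7·log_10(1/7) + 1/14·log_10(1/14) + 1/7·log_10(1/7) + 1/14·log_10(1/14)]
H(X,Y) = 0.9068 dits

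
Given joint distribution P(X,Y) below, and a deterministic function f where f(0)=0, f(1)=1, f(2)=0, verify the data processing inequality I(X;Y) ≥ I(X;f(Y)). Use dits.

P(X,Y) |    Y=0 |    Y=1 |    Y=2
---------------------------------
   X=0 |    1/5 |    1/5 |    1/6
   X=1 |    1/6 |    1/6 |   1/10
I(X;Y) = 0.0011, I(X;f(Y)) = 0.0002, inequality holds: 0.0011 ≥ 0.0002

Data Processing Inequality: For any Markov chain X → Y → Z, we have I(X;Y) ≥ I(X;Z).

Here Z = f(Y) is a deterministic function of Y, forming X → Y → Z.

Original I(X;Y) = 0.0011 dits

After applying f:
P(X,Z) where Z=f(Y):
- P(X,Z=0) = P(X,Y=0) + P(X,Y=2)
- P(X,Z=1) = P(X,Y=1)

I(X;Z) = I(X;f(Y)) = 0.0002 dits

Verification: 0.0011 ≥ 0.0002 ✓

Information cannot be created by processing; the function f can only lose information about X.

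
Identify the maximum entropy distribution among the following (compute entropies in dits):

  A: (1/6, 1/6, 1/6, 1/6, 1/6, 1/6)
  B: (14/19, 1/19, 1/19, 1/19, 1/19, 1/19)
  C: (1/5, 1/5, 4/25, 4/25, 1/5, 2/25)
A

For a discrete distribution over n outcomes, entropy is maximized by the uniform distribution.

Computing entropies:
H(A) = 0.7782 dits
H(B) = 0.4342 dits
H(C) = 0.7618 dits

The uniform distribution (where all probabilities equal 1/6) achieves the maximum entropy of log_10(6) = 0.7782 dits.

Distribution A has the highest entropy.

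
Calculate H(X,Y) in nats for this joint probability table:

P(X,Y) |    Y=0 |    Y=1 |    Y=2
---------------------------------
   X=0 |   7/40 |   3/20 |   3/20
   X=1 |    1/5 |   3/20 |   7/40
1.7856 nats

Joint entropy is H(X,Y) = -Σ_{x,y} p(x,y) log p(x,y).

Summing over all non-zero entries:
H(X,Y) = -[7/40·log_e(7/40) + 3/20·log_e(3/20) + 3/20·log_e(3/20) + 1/5·log_e(1/5) + 3/20·log_e(3/20) + 7/40·log_e(7/40)]
H(X,Y) = 1.7856 nats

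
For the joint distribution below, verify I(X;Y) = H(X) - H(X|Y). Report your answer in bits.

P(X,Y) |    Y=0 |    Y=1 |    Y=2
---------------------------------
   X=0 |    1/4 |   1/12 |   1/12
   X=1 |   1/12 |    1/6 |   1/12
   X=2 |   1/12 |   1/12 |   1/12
I(X;Y) = 0.0871 bits

Mutual information has multiple equivalent forms:
- I(X;Y) = H(X) - H(X|Y)
- I(X;Y) = H(Y) - H(Y|X)
- I(X;Y) = H(X) + H(Y) - H(X,Y)

Computing all quantities:
H(X) = 1.5546, H(Y) = 1.5546, H(X,Y) = 3.0221
H(X|Y) = 1.4675, H(Y|X) = 1.4675

Verification:
H(X) - H(X|Y) = 1.5546 - 1.4675 = 0.0871
H(Y) - H(Y|X) = 1.5546 - 1.4675 = 0.0871
H(X) + H(Y) - H(X,Y) = 1.5546 + 1.5546 - 3.0221 = 0.0871

All forms give I(X;Y) = 0.0871 bits. ✓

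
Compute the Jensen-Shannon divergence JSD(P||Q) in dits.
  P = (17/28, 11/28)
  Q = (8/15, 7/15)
0.0012 dits

Jensen-Shannon divergence is:
JSD(P||Q) = 0.5 × D_KL(P||M) + 0.5 × D_KL(Q||M)
where M = 0.5 × (P + Q) is the mixture distribution.

M = 0.5 × (17/28, 11/28) + 0.5 × (8/15, 7/15) = (0.570238, 0.429762)

D_KL(P||M) = 0.0012 dits
D_KL(Q||M) = 0.0012 dits

JSD(P||Q) = 0.5 × 0.0012 + 0.5 × 0.0012 = 0.0012 dits

Unlike KL divergence, JSD is symmetric and bounded: 0 ≤ JSD ≤ log(2).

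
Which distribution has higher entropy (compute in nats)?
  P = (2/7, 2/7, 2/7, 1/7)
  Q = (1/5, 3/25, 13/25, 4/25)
P

Computing entropies in nats:
H(P) = 1.3518
H(Q) = 1.2096

Distribution P has higher entropy.

Intuition: The distribution closer to uniform (more spread out) has higher entropy.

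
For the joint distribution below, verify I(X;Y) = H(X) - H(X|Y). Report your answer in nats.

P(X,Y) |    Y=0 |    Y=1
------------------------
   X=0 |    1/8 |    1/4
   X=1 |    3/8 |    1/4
I(X;Y) = 0.0338 nats

Mutual information has multiple equivalent forms:
- I(X;Y) = H(X) - H(X|Y)
- I(X;Y) = H(Y) - H(Y|X)
- I(X;Y) = H(X) + H(Y) - H(X,Y)

Computing all quantities:
H(X) = 0.6616, H(Y) = 0.6931, H(X,Y) = 1.3209
H(X|Y) = 0.6277, H(Y|X) = 0.6593

Verification:
H(X) - H(X|Y) = 0.6616 - 0.6277 = 0.0338
H(Y) - H(Y|X) = 0.6931 - 0.6593 = 0.0338
H(X) + H(Y) - H(X,Y) = 0.6616 + 0.6931 - 1.3209 = 0.0338

All forms give I(X;Y) = 0.0338 nats. ✓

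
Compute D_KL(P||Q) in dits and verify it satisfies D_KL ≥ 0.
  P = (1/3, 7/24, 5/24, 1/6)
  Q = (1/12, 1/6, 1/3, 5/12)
0.1627 dits

KL divergence satisfies the Gibbs inequality: D_KL(P||Q) ≥ 0 for all distributions P, Q.

D_KL(P||Q) = Σ p(x) log(p(x)/q(x))
Term by term:
  x=0: 1/3 × log_10[(1/3)/(1/12)] = 0.2007
  x=1: 7/24 × log_10[(7/24)/(1/6)] = 0.0709
  x=2: 5/24 × log_10[(5/24)/(1/3)] = -0.0425
  x=3: 1/6 × log_10[(1/6)/(5/12)] = -0.0663
D_KL(P||Q) = 0.1627 dits

D_KL(P||Q) = 0.1627 ≥ 0 ✓

This non-negativity is a fundamental property: relative entropy cannot be negative because it measures how different Q is from P.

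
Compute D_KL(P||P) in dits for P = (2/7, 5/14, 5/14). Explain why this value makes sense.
0.0000 dits

KL divergence satisfies the Gibbs inequality: D_KL(P||Q) ≥ 0 for all distributions P, Q.

D_KL(P||Q) = Σ p(x) log(p(x)/q(x))
Each term is p(x) × log_10(p(x)/p(x)) = p(x) × log_10(1) = 0, so the sum is 0.
D_KL(P||Q) = 0.0000 dits

When P = Q, the KL divergence is exactly 0, as there is no 'divergence' between identical distributions.

This non-negativity is a fundamental property: relative entropy cannot be negative because it measures how different Q is from P.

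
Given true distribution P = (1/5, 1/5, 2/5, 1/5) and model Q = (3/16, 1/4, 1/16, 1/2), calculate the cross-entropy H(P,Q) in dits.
0.8077 dits

Cross-entropy: H(P,Q) = -Σ p(x) log q(x)

Alternatively: H(P,Q) = H(P) + D_KL(P||Q)
H(P) = 0.5786 dits
D_KL(P||Q) = 0.2291 dits

H(P,Q) = 0.5786 + 0.2291 = 0.8077 dits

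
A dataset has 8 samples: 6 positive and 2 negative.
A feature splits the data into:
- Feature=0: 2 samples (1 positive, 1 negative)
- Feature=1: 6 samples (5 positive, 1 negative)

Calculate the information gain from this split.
0.0738 bits

Information Gain = H(Y) - H(Y|Feature)

Before split:
P(positive) = 6/8 = 0.7500
H(Y) = 0.8113 bits

After split:
Feature=0: H = 1.0000 bits (weight = 2/8)
Feature=1: H = 0.6500 bits (weight = 6/8)
H(Y|Feature) = (2/8)×1.0000 + (6/8)×0.6500 = 0.7375 bits

Information Gain = 0.8113 - 0.7375 = 0.0738 bits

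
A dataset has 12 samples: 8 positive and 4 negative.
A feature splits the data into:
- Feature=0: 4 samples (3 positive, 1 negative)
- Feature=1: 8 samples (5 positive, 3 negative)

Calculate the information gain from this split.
0.0116 bits

Information Gain = H(Y) - H(Y|Feature)

Before split:
P(positive) = 8/12 = 0.6667
H(Y) = 0.9183 bits

After split:
Feature=0: H = 0.8113 bits (weight = 4/12)
Feature=1: H = 0.9544 bits (weight = 8/12)
H(Y|Feature) = (4/12)×0.8113 + (8/12)×0.9544 = 0.9067 bits

Information Gain = 0.9183 - 0.9067 = 0.0116 bits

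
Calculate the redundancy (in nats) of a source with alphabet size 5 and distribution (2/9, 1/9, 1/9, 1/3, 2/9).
0.0865 nats

Redundancy measures how far a source is from maximum entropy:
R = H_max - H(X)

Maximum entropy for 5 symbols: H_max = log_e(5) = 1.6094 nats
Actual entropy: H(X) = 1.5230 nats
Redundancy: R = 1.6094 - 1.5230 = 0.0865 nats

This redundancy represents potential for compression: the source could be compressed by 0.0865 nats per symbol.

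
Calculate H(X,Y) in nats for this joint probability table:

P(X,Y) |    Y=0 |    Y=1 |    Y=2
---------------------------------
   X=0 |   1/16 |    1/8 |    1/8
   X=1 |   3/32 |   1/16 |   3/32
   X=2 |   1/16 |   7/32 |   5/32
2.1061 nats

Joint entropy is H(X,Y) = -Σ_{x,y} p(x,y) log p(x,y).

Summing over all non-zero entries:
H(X,Y) = -[1/16·log_e(1/16) + 1/8·log_e(1/8) + 1/8·log_e(1/8) + 3/32·log_e(3/32) + 1/16·log_e(1/16) + 3/32·log_e(3/32) + 1/16·log_e(1/16) + 7/32·log_e(7/32) + 5/32·log_e(5/32)]
H(X,Y) = 2.1061 nats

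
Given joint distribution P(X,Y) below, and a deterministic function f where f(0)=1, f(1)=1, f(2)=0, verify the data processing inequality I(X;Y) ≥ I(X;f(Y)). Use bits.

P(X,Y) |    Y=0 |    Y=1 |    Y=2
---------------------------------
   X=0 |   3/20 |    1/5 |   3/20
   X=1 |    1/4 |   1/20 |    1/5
I(X;Y) = 0.0929, I(X;f(Y)) = 0.0079, inequality holds: 0.0929 ≥ 0.0079

Data Processing Inequality: For any Markov chain X → Y → Z, we have I(X;Y) ≥ I(X;Z).

Here Z = f(Y) is a deterministic function of Y, forming X → Y → Z.

Original I(X;Y) = 0.0929 bits

After applying f:
P(X,Z) where Z=f(Y):
- P(X,Z=0) = P(X,Y=2)
- P(X,Z=1) = P(X,Y=0) + P(X,Y=1)

I(X;Z) = I(X;f(Y)) = 0.0079 bits

Verification: 0.0929 ≥ 0.0079 ✓

Information cannot be created by processing; the function f can only lose information about X.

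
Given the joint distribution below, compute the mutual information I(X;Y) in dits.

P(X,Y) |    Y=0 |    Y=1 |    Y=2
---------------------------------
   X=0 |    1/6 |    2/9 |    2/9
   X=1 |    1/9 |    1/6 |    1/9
0.0015 dits

Mutual information: I(X;Y) = H(X) + H(Y) - H(X,Y)

Marginals:
P(X) = (11/18, 7/18), H(X) = 0.2902 dits
P(Y) = (5/18, 7/18, 1/3), H(Y) = 0.4731 dits

Joint entropy: H(X,Y) = 0.7618 dits

I(X;Y) = 0.2902 + 0.4731 - 0.7618 = 0.0015 dits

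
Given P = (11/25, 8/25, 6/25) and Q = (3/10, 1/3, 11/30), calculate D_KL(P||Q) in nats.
0.0537 nats

KL divergence: D_KL(P||Q) = Σ p(x) log(p(x)/q(x))

Computing term by term:
  x=0: 11/25 × log_e[(11/25)/(3/10)] = 11/25 × 0.3830 = 0.1685
  x=1: 8/25 × log_e[(8/25)/(1/3)] = 8/25 × -0.0408 = -0.0131
  x=2: 6/25 × log_e[(6/25)/(11/30)] = 6/25 × -0.4238 = -0.1017

D_KL(P||Q) = 0.0537 nats

Note: KL divergence is always non-negative and equals 0 iff P = Q.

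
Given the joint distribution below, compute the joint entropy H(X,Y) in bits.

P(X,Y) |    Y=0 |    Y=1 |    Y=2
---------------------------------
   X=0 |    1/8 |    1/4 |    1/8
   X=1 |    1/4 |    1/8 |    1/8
2.5000 bits

Joint entropy is H(X,Y) = -Σ_{x,y} p(x,y) log p(x,y).

Summing over all non-zero entries:
H(X,Y) = -[1/8·log_2(1/8) + 1/4·log_2(1/4) + 1/8·log_2(1/8) + 1/4·log_2(1/4) + 1/8·log_2(1/8) + 1/8·log_2(1/8)]
H(X,Y) = 2.5000 bits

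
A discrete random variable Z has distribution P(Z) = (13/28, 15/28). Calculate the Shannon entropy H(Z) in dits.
0.2999 dits

Shannon entropy is H(X) = -Σ p(x) log p(x).

For P = (13/28, 15/28):
H = -13/28 × log_10(13/28) -15/28 × log_10(15/28)
H = 0.2999 dits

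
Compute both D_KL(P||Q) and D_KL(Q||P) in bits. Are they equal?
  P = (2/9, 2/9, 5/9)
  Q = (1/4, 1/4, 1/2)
D_KL(P||Q) = 0.0089, D_KL(Q||P) = 0.0090

KL divergence is not symmetric: D_KL(P||Q) ≠ D_KL(Q||P) in general.

D_KL(P||Q) = 0.0089 bits
D_KL(Q||P) = 0.0090 bits

No, they are not equal!

This asymmetry is why KL divergence is not a true distance metric.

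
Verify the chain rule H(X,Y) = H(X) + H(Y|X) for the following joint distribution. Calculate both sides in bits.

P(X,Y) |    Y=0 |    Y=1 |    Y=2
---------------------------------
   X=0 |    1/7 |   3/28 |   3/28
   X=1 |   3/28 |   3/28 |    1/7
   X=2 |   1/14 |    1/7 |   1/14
H(X,Y) = 3.1281, H(X) = 1.5774, H(Y|X) = 1.5507 (all in bits)

Chain rule: H(X,Y) = H(X) + H(Y|X)

Left side — joint entropy directly:
H(X,Y) = -Σ p(x,y) log p(x,y) = 3.1281 bits

Right side — compute H(Y|X) from the conditional distributions:
P(X) = (5/14, 5/14, 2/7), so H(X) = 1.5774 bits
H(Y|X) = Σ_x P(X=x) · H(Y|X=x):
  P(Y|X=0) = (2/5, 3/10, 3/10), H(Y|X=0) = 1.5710, weight P(X=0) = 5/14
  P(Y|X=1) = (3/10, 3/10, 2/5), H(Y|X=1) = 1.5710, weight P(X=1) = 5/14
  P(Y|X=2) = (1/4, 1/2, 1/4), H(Y|X=2) = 1.5000, weight P(X=2) = 2/7
H(Y|X) = 1.5507 bits

H(X) + H(Y|X) = 1.5774 + 1.5507 = 3.1281 bits

Both sides equal 3.1281 bits. ✓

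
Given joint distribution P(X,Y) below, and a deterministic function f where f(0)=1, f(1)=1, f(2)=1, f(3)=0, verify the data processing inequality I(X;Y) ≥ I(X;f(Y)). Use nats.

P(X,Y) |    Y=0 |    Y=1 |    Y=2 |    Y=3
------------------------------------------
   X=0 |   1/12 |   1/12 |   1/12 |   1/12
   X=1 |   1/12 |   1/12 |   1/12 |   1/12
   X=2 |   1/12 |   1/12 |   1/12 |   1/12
I(X;Y) = 0.0000, I(X;f(Y)) = 0.0000, inequality holds: 0.0000 ≥ 0.0000

Data Processing Inequality: For any Markov chain X → Y → Z, we have I(X;Y) ≥ I(X;Z).

Here Z = f(Y) is a deterministic function of Y, forming X → Y → Z.

Original I(X;Y) = 0.0000 nats

After applying f:
P(X,Z) where Z=f(Y):
- P(X,Z=0) = P(X,Y=3)
- P(X,Z=1) = P(X,Y=0) + P(X,Y=1) + P(X,Y=2)

I(X;Z) = I(X;f(Y)) = 0.0000 nats

Verification: 0.0000 ≥ 0.0000 ✓

Information cannot be created by processing; the function f can only lose information about X.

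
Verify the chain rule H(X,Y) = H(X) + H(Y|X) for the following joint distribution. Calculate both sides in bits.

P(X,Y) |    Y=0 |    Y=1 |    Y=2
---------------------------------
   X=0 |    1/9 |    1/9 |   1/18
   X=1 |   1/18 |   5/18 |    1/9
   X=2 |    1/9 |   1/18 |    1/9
H(X,Y) = 2.9694, H(X) = 1.5466, H(Y|X) = 1.4228 (all in bits)

Chain rule: H(X,Y) = H(X) + H(Y|X)

Left side — joint entropy directly:
H(X,Y) = -Σ p(x,y) log p(x,y) = 2.9694 bits

Right side — compute H(Y|X) from the conditional distributions:
P(X) = (5/18, 4/9, 5/18), so H(X) = 1.5466 bits
H(Y|X) = Σ_x P(X=x) · H(Y|X=x):
  P(Y|X=0) = (2/5, 2/5, 1/5), H(Y|X=0) = 1.5219, weight P(X=0) = 5/18
  P(Y|X=1) = (1/8, 5/8, 1/4), H(Y|X=1) = 1.2988, weight P(X=1) = 4/9
  P(Y|X=2) = (2/5, 1/5, 2/5), H(Y|X=2) = 1.5219, weight P(X=2) = 5/18
H(Y|X) = 1.4228 bits

H(X) + H(Y|X) = 1.5466 + 1.4228 = 2.9694 bits

Both sides equal 2.9694 bits. ✓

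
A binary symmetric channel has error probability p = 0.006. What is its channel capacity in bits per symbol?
0.9471 bits

For a binary symmetric channel (BSC) with error probability p:
Capacity C = 1 - H(p) bits per symbol

where H(p) = -p log₂(p) - (1-p) log₂(1-p) is the binary entropy function.

H(0.006) = 0.0529 bits
C = 1 - 0.0529 = 0.9471 bits per symbol

This means we can reliably transmit up to 0.9471 bits of information per channel use.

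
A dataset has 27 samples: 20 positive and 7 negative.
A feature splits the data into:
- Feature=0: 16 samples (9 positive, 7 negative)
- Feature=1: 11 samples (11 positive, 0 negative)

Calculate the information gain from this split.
0.2397 bits

Information Gain = H(Y) - H(Y|Feature)

Before split:
P(positive) = 20/27 = 0.7407
H(Y) = 0.8256 bits

After split:
Feature=0: H = 0.9887 bits (weight = 16/27)
Feature=1: H = 0.0000 bits (weight = 11/27)
H(Y|Feature) = (16/27)×0.9887 + (11/27)×0.0000 = 0.5859 bits

Information Gain = 0.8256 - 0.5859 = 0.2397 bits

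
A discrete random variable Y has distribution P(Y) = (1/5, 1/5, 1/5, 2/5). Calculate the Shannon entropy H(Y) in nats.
1.3322 nats

Shannon entropy is H(X) = -Σ p(x) log p(x).

For P = (1/5, 1/5, 1/5, 2/5):
H = -1/5 × log_e(1/5) -1/5 × log_e(1/5) -1/5 × log_e(1/5) -2/5 × log_e(2/5)
H = 1.3322 nats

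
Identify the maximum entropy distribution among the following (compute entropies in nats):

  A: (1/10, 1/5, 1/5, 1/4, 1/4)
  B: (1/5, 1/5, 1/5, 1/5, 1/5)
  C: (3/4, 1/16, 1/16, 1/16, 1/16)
B

For a discrete distribution over n outcomes, entropy is maximized by the uniform distribution.

Computing entropies:
H(A) = 1.5672 nats
H(B) = 1.6094 nats
H(C) = 0.9089 nats

The uniform distribution (where all probabilities equal 1/5) achieves the maximum entropy of log_e(5) = 1.6094 nats.

Distribution B has the highest entropy.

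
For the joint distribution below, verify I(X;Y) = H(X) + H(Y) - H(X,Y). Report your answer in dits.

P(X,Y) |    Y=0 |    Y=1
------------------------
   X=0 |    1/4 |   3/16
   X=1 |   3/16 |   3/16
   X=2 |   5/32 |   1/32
I(X;Y) = 0.0140 dits

Mutual information has multiple equivalent forms:
- I(X;Y) = H(X) - H(X|Y)
- I(X;Y) = H(Y) - H(Y|X)
- I(X;Y) = H(X) + H(Y) - H(X,Y)

Computing all quantities:
H(X) = 0.4531, H(Y) = 0.2934, H(X,Y) = 0.7325
H(X|Y) = 0.4391, H(Y|X) = 0.2793

Verification:
H(X) - H(X|Y) = 0.4531 - 0.4391 = 0.0140
H(Y) - H(Y|X) = 0.2934 - 0.2793 = 0.0140
H(X) + H(Y) - H(X,Y) = 0.4531 + 0.2934 - 0.7325 = 0.0140

All forms give I(X;Y) = 0.0140 dits. ✓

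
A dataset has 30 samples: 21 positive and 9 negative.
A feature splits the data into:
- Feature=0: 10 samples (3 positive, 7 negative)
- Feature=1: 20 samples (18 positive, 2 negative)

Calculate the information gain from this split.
0.2749 bits

Information Gain = H(Y) - H(Y|Feature)

Before split:
P(positive) = 21/30 = 0.7000
H(Y) = 0.8813 bits

After split:
Feature=0: H = 0.8813 bits (weight = 10/30)
Feature=1: H = 0.4690 bits (weight = 20/30)
H(Y|Feature) = (10/30)×0.8813 + (20/30)×0.4690 = 0.6064 bits

Information Gain = 0.8813 - 0.6064 = 0.2749 bits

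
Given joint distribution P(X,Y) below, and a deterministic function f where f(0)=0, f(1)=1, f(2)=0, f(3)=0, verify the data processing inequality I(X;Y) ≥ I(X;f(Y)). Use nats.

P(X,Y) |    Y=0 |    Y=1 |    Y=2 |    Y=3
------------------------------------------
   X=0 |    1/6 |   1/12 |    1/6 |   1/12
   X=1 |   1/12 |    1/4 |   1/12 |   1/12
I(X;Y) = 0.0719, I(X;f(Y)) = 0.0647, inequality holds: 0.0719 ≥ 0.0647

Data Processing Inequality: For any Markov chain X → Y → Z, we have I(X;Y) ≥ I(X;Z).

Here Z = f(Y) is a deterministic function of Y, forming X → Y → Z.

Original I(X;Y) = 0.0719 nats

After applying f:
P(X,Z) where Z=f(Y):
- P(X,Z=0) = P(X,Y=0) + P(X,Y=2) + P(X,Y=3)
- P(X,Z=1) = P(X,Y=1)

I(X;Z) = I(X;f(Y)) = 0.0647 nats

Verification: 0.0719 ≥ 0.0647 ✓

Information cannot be created by processing; the function f can only lose information about X.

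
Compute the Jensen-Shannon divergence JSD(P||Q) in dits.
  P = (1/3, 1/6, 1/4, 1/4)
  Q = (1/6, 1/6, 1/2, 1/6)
0.0172 dits

Jensen-Shannon divergence is:
JSD(P||Q) = 0.5 × D_KL(P||M) + 0.5 × D_KL(Q||M)
where M = 0.5 × (P + Q) is the mixture distribution.

M = 0.5 × (1/3, 1/6, 1/4, 1/4) + 0.5 × (1/6, 1/6, 1/2, 1/6) = (1/4, 1/6, 3/8, 5/24)

D_KL(P||M) = 0.0174 dits
D_KL(Q||M) = 0.0170 dits

JSD(P||Q) = 0.5 × 0.0174 + 0.5 × 0.0170 = 0.0172 dits

Unlike KL divergence, JSD is symmetric and bounded: 0 ≤ JSD ≤ log(2).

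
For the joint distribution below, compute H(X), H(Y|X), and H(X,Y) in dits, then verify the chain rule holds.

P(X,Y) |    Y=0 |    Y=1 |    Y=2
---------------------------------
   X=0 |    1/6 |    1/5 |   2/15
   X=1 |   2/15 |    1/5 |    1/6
H(X,Y) = 0.7723, H(X) = 0.3010, H(Y|X) = 0.4713 (all in dits)

Chain rule: H(X,Y) = H(X) + H(Y|X)

Left side — joint entropy directly:
H(X,Y) = -Σ p(x,y) log p(x,y) = 0.7723 dits

Right side — compute H(Y|X) from the conditional distributions:
P(X) = (1/2, 1/2), so H(X) = 0.3010 dits
H(Y|X) = Σ_x P(X=x) · H(Y|X=x):
  P(Y|X=0) = (1/3, 2/5, 4/15), H(Y|X=0) = 0.4713, weight P(X=0) = 1/2
  P(Y|X=1) = (4/15, 2/5, 1/3), H(Y|X=1) = 0.4713, weight P(X=1) = 1/2
H(Y|X) = 0.4713 dits

H(X) + H(Y|X) = 0.3010 + 0.4713 = 0.7723 dits

Both sides equal 0.7723 dits. ✓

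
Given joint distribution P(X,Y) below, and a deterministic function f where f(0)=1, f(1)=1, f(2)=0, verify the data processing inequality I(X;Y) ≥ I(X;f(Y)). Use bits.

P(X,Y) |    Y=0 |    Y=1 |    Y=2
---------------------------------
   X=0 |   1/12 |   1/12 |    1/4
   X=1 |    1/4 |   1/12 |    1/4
I(X;Y) = 0.0428, I(X;f(Y)) = 0.0207, inequality holds: 0.0428 ≥ 0.0207

Data Processing Inequality: For any Markov chain X → Y → Z, we have I(X;Y) ≥ I(X;Z).

Here Z = f(Y) is a deterministic function of Y, forming X → Y → Z.

Original I(X;Y) = 0.0428 bits

After applying f:
P(X,Z) where Z=f(Y):
- P(X,Z=0) = P(X,Y=2)
- P(X,Z=1) = P(X,Y=0) + P(X,Y=1)

I(X;Z) = I(X;f(Y)) = 0.0207 bits

Verification: 0.0428 ≥ 0.0207 ✓

Information cannot be created by processing; the function f can only lose information about X.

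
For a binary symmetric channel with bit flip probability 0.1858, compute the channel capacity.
0.3074 bits

For a binary symmetric channel (BSC) with error probability p:
Capacity C = 1 - H(p) bits per symbol

where H(p) = -p log₂(p) - (1-p) log₂(1-p) is the binary entropy function.

H(0.1858) = 0.6926 bits
C = 1 - 0.6926 = 0.3074 bits per symbol

This means we can reliably transmit up to 0.3074 bits of information per channel use.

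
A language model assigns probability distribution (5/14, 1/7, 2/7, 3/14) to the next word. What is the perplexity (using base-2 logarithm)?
3.7952

Perplexity is 2^H (or exp(H) for natural log).

First, H = -Σ p log p = 1.9242 bits
Perplexity = 2^1.9242 = 3.7952

Interpretation: The model's uncertainty is equivalent to choosing uniformly among 3.8 options.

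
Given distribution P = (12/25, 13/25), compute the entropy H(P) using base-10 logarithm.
0.3007 dits

Shannon entropy is H(X) = -Σ p(x) log p(x).

For P = (12/25, 13/25):
H = -12/25 × log_10(12/25) -13/25 × log_10(13/25)
H = 0.3007 dits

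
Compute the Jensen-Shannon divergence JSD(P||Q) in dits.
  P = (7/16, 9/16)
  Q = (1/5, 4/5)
0.0144 dits

Jensen-Shannon divergence is:
JSD(P||Q) = 0.5 × D_KL(P||M) + 0.5 × D_KL(Q||M)
where M = 0.5 × (P + Q) is the mixture distribution.

M = 0.5 × (7/16, 9/16) + 0.5 × (1/5, 4/5) = (0.31875, 0.68125)

D_KL(P||M) = 0.0134 dits
D_KL(Q||M) = 0.0153 dits

JSD(P||Q) = 0.5 × 0.0134 + 0.5 × 0.0153 = 0.0144 dits

Unlike KL divergence, JSD is symmetric and bounded: 0 ≤ JSD ≤ log(2).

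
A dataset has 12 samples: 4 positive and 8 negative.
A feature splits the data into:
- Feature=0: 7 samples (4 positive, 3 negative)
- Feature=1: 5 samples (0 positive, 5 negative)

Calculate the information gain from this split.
0.3436 bits

Information Gain = H(Y) - H(Y|Feature)

Before split:
P(positive) = 4/12 = 0.3333
H(Y) = 0.9183 bits

After split:
Feature=0: H = 0.9852 bits (weight = 7/12)
Feature=1: H = 0.0000 bits (weight = 5/12)
H(Y|Feature) = (7/12)×0.9852 + (5/12)×0.0000 = 0.5747 bits

Information Gain = 0.9183 - 0.5747 = 0.3436 bits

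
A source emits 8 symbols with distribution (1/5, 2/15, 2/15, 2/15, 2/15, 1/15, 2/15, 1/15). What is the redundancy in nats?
0.0532 nats

Redundancy measures how far a source is from maximum entropy:
R = H_max - H(X)

Maximum entropy for 8 symbols: H_max = log_e(8) = 2.0794 nats
Actual entropy: H(X) = 2.0262 nats
Redundancy: R = 2.0794 - 2.0262 = 0.0532 nats

This redundancy represents potential for compression: the source could be compressed by 0.0532 nats per symbol.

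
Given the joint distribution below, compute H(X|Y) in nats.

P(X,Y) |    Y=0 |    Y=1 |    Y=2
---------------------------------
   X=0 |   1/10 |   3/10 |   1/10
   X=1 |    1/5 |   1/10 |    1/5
0.6068 nats

Using the chain rule: H(X|Y) = H(X,Y) - H(Y)

First, compute H(X,Y) = 1.6957 nats

Marginal P(Y) = (3/10, 2/5, 3/10)
H(Y) = 1.0889 nats

H(X|Y) = H(X,Y) - H(Y) = 1.6957 - 1.0889 = 0.6068 nats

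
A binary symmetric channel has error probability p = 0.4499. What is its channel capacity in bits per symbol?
0.0073 bits

For a binary symmetric channel (BSC) with error probability p:
Capacity C = 1 - H(p) bits per symbol

where H(p) = -p log₂(p) - (1-p) log₂(1-p) is the binary entropy function.

H(0.4499) = 0.9927 bits
C = 1 - 0.9927 = 0.0073 bits per symbol

This means we can reliably transmit up to 0.0073 bits of information per channel use.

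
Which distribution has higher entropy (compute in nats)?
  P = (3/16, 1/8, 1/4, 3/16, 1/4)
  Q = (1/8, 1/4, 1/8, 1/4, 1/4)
P

Computing entropies in nats:
H(P) = 1.5808
H(Q) = 1.5596

Distribution P has higher entropy.

Intuition: The distribution closer to uniform (more spread out) has higher entropy.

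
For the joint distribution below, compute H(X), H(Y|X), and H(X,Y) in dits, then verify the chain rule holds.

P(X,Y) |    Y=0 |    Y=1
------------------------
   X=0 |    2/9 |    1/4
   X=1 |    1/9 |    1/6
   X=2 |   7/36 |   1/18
H(X,Y) = 0.7394, H(X) = 0.4589, H(Y|X) = 0.2805 (all in dits)

Chain rule: H(X,Y) = H(X) + H(Y|X)

Left side — joint entropy directly:
H(X,Y) = -Σ p(x,y) log p(x,y) = 0.7394 dits

Right side — compute H(Y|X) from the conditional distributions:
P(X) = (17/36, 5/18, 1/4), so H(X) = 0.4589 dits
H(Y|X) = Σ_x P(X=x) · H(Y|X=x):
  P(Y|X=0) = (8/17, 9/17), H(Y|X=0) = 0.3003, weight P(X=0) = 17/36
  P(Y|X=1) = (2/5, 3/5), H(Y|X=1) = 0.2923, weight P(X=1) = 5/18
  P(Y|X=2) = (7/9, 2/9), H(Y|X=2) = 0.2300, weight P(X=2) = 1/4
H(Y|X) = 0.2805 dits

H(X) + H(Y|X) = 0.4589 + 0.2805 = 0.7394 dits

Both sides equal 0.7394 dits. ✓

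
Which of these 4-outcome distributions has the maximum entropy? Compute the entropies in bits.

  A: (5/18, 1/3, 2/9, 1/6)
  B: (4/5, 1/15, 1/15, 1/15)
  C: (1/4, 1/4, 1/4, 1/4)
C

For a discrete distribution over n outcomes, entropy is maximized by the uniform distribution.

Computing entropies:
H(A) = 1.9547 bits
H(B) = 1.0389 bits
H(C) = 2.0000 bits

The uniform distribution (where all probabilities equal 1/4) achieves the maximum entropy of log_2(4) = 2.0000 bits.

Distribution C has the highest entropy.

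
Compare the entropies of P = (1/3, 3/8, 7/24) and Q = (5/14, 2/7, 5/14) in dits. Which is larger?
P

Computing entropies in dits:
H(P) = 0.4749
H(Q) = 0.4748

Distribution P has higher entropy.

Intuition: The distribution closer to uniform (more spread out) has higher entropy.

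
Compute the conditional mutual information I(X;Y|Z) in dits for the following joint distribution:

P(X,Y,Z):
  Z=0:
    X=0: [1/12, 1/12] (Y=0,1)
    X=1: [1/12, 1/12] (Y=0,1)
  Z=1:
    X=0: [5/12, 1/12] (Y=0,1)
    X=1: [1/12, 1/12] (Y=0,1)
0.0148 dits

Conditional mutual information: I(X;Y|Z) = H(X|Z) + H(Y|Z) - H(X,Y|Z)

H(Z) = 0.2764
H(X,Z) = 0.5396 → H(X|Z) = 0.2632
H(Y,Z) = 0.5396 → H(Y|Z) = 0.2632
H(X,Y,Z) = 0.7879 → H(X,Y|Z) = 0.5115

I(X;Y|Z) = 0.2632 + 0.2632 - 0.5115 = 0.0148 dits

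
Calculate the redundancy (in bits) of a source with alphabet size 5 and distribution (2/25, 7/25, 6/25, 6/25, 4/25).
0.1049 bits

Redundancy measures how far a source is from maximum entropy:
R = H_max - H(X)

Maximum entropy for 5 symbols: H_max = log_2(5) = 2.3219 bits
Actual entropy: H(X) = 2.2170 bits
Redundancy: R = 2.3219 - 2.2170 = 0.1049 bits

This redundancy represents potential for compression: the source could be compressed by 0.1049 bits per symbol.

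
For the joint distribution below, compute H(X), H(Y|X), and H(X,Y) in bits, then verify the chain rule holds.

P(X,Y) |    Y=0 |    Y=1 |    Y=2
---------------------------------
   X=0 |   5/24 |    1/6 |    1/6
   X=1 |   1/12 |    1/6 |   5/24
H(X,Y) = 2.5342, H(X) = 0.9950, H(Y|X) = 1.5392 (all in bits)

Chain rule: H(X,Y) = H(X) + H(Y|X)

Left side — joint entropy directly:
H(X,Y) = -Σ p(x,y) log p(x,y) = 2.5342 bits

Right side — compute H(Y|X) from the conditional distributions:
P(X) = (13/24, 11/24), so H(X) = 0.9950 bits
H(Y|X) = Σ_x P(X=x) · H(Y|X=x):
  P(Y|X=0) = (5/13, 4/13, 4/13), H(Y|X=0) = 1.5766, weight P(X=0) = 13/24
  P(Y|X=1) = (2/11, 4/11, 5/11), H(Y|X=1) = 1.4949, weight P(X=1) = 11/24
H(Y|X) = 1.5392 bits

H(X) + H(Y|X) = 0.9950 + 1.5392 = 2.5342 bits

Both sides equal 2.5342 bits. ✓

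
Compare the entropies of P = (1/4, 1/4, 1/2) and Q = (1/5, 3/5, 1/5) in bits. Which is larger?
P

Computing entropies in bits:
H(P) = 1.5000
H(Q) = 1.3710

Distribution P has higher entropy.

Intuition: The distribution closer to uniform (more spread out) has higher entropy.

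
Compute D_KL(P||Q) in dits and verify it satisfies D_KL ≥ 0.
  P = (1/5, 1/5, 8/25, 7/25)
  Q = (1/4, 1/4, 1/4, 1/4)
0.0093 dits

KL divergence satisfies the Gibbs inequality: D_KL(P||Q) ≥ 0 for all distributions P, Q.

D_KL(P||Q) = Σ p(x) log(p(x)/q(x))
Term by term:
  x=0: 1/5 × log_10[(1/5)/(1/4)] = -0.0194
  x=1: 1/5 × log_10[(1/5)/(1/4)] = -0.0194
  x=2: 8/25 × log_10[(8/25)/(1/4)] = 0.0343
  x=3: 7/25 × log_10[(7/25)/(1/4)] = 0.0138
D_KL(P||Q) = 0.0093 dits

D_KL(P||Q) = 0.0093 ≥ 0 ✓

This non-negativity is a fundamental property: relative entropy cannot be negative because it measures how different Q is from P.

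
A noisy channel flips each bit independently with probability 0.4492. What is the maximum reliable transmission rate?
0.0075 bits

For a binary symmetric channel (BSC) with error probability p:
Capacity C = 1 - H(p) bits per symbol

where H(p) = -p log₂(p) - (1-p) log₂(1-p) is the binary entropy function.

H(0.4492) = 0.9925 bits
C = 1 - 0.9925 = 0.0075 bits per symbol

This means we can reliably transmit up to 0.0075 bits of information per channel use.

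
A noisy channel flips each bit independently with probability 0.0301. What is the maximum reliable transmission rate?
0.8051 bits

For a binary symmetric channel (BSC) with error probability p:
Capacity C = 1 - H(p) bits per symbol

where H(p) = -p log₂(p) - (1-p) log₂(1-p) is the binary entropy function.

H(0.0301) = 0.1949 bits
C = 1 - 0.1949 = 0.8051 bits per symbol

This means we can reliably transmit up to 0.8051 bits of information per channel use.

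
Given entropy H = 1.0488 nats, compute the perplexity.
2.8542

Perplexity is e^H (or exp(H) for natural log).

H = 1.0488 nats
Perplexity = e^1.0488 = 2.8542

Interpretation: The model's uncertainty is equivalent to choosing uniformly among 2.9 options.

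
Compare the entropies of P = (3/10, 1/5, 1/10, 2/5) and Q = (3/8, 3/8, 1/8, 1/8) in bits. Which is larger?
P

Computing entropies in bits:
H(P) = 1.8464
H(Q) = 1.8113

Distribution P has higher entropy.

Intuition: The distribution closer to uniform (more spread out) has higher entropy.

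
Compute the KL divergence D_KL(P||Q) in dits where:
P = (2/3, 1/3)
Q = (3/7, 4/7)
0.0499 dits

KL divergence: D_KL(P||Q) = Σ p(x) log(p(x)/q(x))

Computing term by term:
  x=0: 2/3 × log_10[(2/3)/(3/7)] = 2/3 × 0.1919 = 0.1279
  x=1: 1/3 × log_10[(1/3)/(4/7)] = 1/3 × -0.2341 = -0.0780

D_KL(P||Q) = 0.0499 dits

Note: KL divergence is always non-negative and equals 0 iff P = Q.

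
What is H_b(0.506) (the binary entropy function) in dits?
0.3010 dits

The binary entropy function is:
H(p) = -p log(p) - (1-p) log(1-p)

H(0.506) = -0.506 × log_10(0.506) - 0.494 × log_10(0.494)
H(0.506) = 0.3010 dits

Note: Binary entropy is maximized at p=0.5 (H=1 bit) and minimized at p=0 or p=1 (H=0).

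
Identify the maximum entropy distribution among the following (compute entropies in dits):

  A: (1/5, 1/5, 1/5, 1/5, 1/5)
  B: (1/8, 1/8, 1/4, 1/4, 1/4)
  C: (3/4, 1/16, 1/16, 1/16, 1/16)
A

For a discrete distribution over n outcomes, entropy is maximized by the uniform distribution.

Computing entropies:
H(A) = 0.6990 dits
H(B) = 0.6773 dits
H(C) = 0.3947 dits

The uniform distribution (where all probabilities equal 1/5) achieves the maximum entropy of log_10(5) = 0.6990 dits.

Distribution A has the highest entropy.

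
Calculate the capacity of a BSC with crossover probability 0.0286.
0.8127 bits

For a binary symmetric channel (BSC) with error probability p:
Capacity C = 1 - H(p) bits per symbol

where H(p) = -p log₂(p) - (1-p) log₂(1-p) is the binary entropy function.

H(0.0286) = 0.1873 bits
C = 1 - 0.1873 = 0.8127 bits per symbol

This means we can reliably transmit up to 0.8127 bits of information per channel use.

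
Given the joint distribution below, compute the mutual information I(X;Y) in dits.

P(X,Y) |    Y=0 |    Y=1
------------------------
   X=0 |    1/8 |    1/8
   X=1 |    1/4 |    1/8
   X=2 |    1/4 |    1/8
0.0047 dits

Mutual information: I(X;Y) = H(X) + H(Y) - H(X,Y)

Marginals:
P(X) = (1/4, 3/8, 3/8), H(X) = 0.4700 dits
P(Y) = (5/8, 3/8), H(Y) = 0.2873 dits

Joint entropy: H(X,Y) = 0.7526 dits

I(X;Y) = 0.4700 + 0.2873 - 0.7526 = 0.0047 dits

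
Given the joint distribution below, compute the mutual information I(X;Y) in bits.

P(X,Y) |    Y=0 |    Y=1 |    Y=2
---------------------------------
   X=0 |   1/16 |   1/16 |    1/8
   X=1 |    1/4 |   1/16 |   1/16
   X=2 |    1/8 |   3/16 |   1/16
0.1546 bits

Mutual information: I(X;Y) = H(X) + H(Y) - H(X,Y)

Marginals:
P(X) = (1/4, 3/8, 3/8), H(X) = 1.5613 bits
P(Y) = (7/16, 5/16, 1/4), H(Y) = 1.5462 bits

Joint entropy: H(X,Y) = 2.9528 bits

I(X;Y) = 1.5613 + 1.5462 - 2.9528 = 0.1546 bits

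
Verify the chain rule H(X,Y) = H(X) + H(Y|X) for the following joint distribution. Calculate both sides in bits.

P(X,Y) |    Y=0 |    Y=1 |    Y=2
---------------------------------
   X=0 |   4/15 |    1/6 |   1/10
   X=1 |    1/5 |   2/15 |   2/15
H(X,Y) = 2.5111, H(X) = 0.9968, H(Y|X) = 1.5143 (all in bits)

Chain rule: H(X,Y) = H(X) + H(Y|X)

Left side — joint entropy directly:
H(X,Y) = -Σ p(x,y) log p(x,y) = 2.5111 bits

Right side — compute H(Y|X) from the conditional distributions:
P(X) = (8/15, 7/15), so H(X) = 0.9968 bits
H(Y|X) = Σ_x P(X=x) · H(Y|X=x):
  P(Y|X=0) = (1/2, 5/16, 3/16), H(Y|X=0) = 1.4772, weight P(X=0) = 8/15
  P(Y|X=1) = (3/7, 2/7, 2/7), H(Y|X=1) = 1.5567, weight P(X=1) = 7/15
H(Y|X) = 1.5143 bits

H(X) + H(Y|X) = 0.9968 + 1.5143 = 2.5111 bits

Both sides equal 2.5111 bits. ✓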